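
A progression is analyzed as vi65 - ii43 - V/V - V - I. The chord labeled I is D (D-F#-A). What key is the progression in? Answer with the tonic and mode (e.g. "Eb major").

D major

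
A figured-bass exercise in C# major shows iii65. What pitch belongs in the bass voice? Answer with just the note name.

G#

iii in C# major has root E#; the chord is E#-G#-B#-D#.
The figure 65 means first inversion — the third is in the bass.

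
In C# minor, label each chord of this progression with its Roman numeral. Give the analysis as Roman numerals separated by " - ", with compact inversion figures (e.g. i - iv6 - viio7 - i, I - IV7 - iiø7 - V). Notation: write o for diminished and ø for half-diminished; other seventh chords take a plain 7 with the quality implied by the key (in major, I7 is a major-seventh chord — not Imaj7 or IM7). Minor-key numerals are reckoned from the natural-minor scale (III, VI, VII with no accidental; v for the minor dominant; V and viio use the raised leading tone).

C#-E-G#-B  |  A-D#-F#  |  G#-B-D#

i7 - iio64 - v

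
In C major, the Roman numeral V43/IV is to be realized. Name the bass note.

G

The applied chord V43/IV is rooted on C: C-E-G-Bb.
The figure 43 means second inversion — the fifth is in the bass.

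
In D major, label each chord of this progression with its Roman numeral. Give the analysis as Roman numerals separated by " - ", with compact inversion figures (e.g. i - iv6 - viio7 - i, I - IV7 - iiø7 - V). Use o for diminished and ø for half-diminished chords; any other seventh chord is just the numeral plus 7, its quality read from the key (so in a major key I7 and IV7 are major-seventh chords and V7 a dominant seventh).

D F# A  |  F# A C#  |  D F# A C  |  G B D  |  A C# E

D-F#-A has root D, degree 1 in D major, so I.
F#-A-C#: minor triad on F# = scale degree 3 → iii.
D-F#-A-C is the secondary dominant of IV (dominant seventh chord on D): V7/IV.
G-B-D has root G, degree 4 in D major, so IV.
A-C#-E: root A is the dominant; major triad there is V.

I - iii - V7/IV - IV - V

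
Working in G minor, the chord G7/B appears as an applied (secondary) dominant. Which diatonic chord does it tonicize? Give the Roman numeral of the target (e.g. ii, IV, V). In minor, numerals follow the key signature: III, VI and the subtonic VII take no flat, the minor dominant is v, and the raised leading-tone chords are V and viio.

The chord is a dominant seventh chord on G.
A dominant resolves down a perfect fifth: G → C. In G minor, C is scale degree 4, i.e. iv.

iv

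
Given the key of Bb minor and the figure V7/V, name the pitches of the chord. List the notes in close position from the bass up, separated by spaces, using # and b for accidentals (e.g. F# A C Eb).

C E G Bb

V7/V is a secondary dominant — the dominant seventh of V. V in Bb minor is F, so the applied chord's root is C, a perfect fifth above.
Building a dominant seventh chord on C gives C-E-G-Bb.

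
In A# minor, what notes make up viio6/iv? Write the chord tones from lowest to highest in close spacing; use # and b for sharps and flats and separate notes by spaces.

viio6/iv is a secondary leading-tone chord. The target iv is D# in A# minor; the applied chord is rooted a semitone below, on C##.
Building a diminished triad on C## gives C##-E#-G#.
The figured bass 6 indicates first inversion, placing the third (E#) in the bass: E#-G#-C##.

E# G# C##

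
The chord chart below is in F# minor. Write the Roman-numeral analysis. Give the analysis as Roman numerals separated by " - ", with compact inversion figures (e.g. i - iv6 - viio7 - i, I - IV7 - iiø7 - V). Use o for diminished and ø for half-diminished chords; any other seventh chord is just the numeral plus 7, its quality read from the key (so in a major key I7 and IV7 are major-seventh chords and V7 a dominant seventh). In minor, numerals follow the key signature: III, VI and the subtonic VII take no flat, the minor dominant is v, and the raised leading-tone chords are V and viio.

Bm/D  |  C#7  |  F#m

Bm/D: root B is the subdominant; minor triad there is iv6.
C#7: root C# is the dominant; dominant seventh chord there is V7.
F#m: minor triad on F# = scale degree 1 → i.

iv6 - V7 - i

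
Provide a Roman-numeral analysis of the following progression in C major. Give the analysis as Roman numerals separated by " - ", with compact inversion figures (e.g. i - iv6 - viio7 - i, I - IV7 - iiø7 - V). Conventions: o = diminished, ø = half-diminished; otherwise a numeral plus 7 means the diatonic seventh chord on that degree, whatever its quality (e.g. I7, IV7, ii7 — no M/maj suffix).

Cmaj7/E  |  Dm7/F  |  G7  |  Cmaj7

Cmaj7/E: root C is the tonic; major seventh chord there is I65.
Dm7/F: minor seventh chord on D = scale degree 2 → ii65.
G7 has root G, degree 5 in C major, so V7.
Cmaj7 has root C, degree 1 in C major, so I7.

I65 - ii65 - V7 - I7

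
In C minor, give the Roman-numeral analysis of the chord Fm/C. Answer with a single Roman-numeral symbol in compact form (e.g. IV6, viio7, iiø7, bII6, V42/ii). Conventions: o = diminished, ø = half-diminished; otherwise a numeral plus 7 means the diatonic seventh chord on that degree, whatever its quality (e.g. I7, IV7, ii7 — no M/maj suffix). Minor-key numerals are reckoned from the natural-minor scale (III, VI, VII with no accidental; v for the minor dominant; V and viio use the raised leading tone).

Stacked in thirds the chord is F-Ab-C: a minor triad on F.
In C minor, F is the subdominant; the diatonic minor triad there is iv.
With C in the bass the chord is in second inversion, so the figured bass is 64.

iv64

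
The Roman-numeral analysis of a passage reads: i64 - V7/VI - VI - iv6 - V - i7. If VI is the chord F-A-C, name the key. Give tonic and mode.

A minor

VI is given as F-A-C — a major triad with root F.
VI on F implies F is the submediant; that puts the tonic at A, and the uppercase numeral fits minor mode.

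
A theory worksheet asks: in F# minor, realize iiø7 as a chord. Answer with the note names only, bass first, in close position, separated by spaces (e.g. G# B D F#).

G# B D F#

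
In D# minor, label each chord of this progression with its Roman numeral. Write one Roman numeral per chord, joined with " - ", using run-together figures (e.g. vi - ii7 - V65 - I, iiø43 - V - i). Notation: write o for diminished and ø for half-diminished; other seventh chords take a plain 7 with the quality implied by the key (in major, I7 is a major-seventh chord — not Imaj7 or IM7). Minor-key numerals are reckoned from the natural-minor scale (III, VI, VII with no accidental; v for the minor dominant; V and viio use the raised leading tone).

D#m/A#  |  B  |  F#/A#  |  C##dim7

i64 - VI - III6 - viio7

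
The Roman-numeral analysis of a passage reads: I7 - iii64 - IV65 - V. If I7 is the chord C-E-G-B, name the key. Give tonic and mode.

C major

The chord Cmaj7 is a major seventh chord rooted on C; its label is I7.
If C is scale degree 1 and the mode makes that degree carry a major seventh chord, the tonic is C and the mode is major.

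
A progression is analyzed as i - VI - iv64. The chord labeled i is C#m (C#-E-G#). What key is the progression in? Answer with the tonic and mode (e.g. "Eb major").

C# minor

i is given as C#-E-G# — a minor triad with root C#.
If C# is scale degree 1 and the mode makes that degree carry a minor triad, the tonic is C# and the mode is minor.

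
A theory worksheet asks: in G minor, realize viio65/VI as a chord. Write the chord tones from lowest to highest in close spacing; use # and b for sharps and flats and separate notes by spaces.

viio65/VI is a secondary leading-tone chord. The target VI is Eb in G minor; the applied chord is rooted a semitone below, on D.
Building a fully diminished seventh chord on D gives D-F-Ab-Cb.
With the 65 figure the chord is in first inversion; from the bass F upward in close position it reads F-Ab-Cb-D.

F Ab Cb D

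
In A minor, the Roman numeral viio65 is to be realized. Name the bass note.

B

viio in A minor has root G#; the chord is G#-B-D-F.
The figure 65 means first inversion — the third is in the bass.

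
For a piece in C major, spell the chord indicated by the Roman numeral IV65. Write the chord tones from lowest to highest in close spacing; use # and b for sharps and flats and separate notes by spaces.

The numeral's case and figure indicate a major seventh chord. In C major its root, the fourth degree, is F.
That chord is spelled F-A-C-E.
With the 65 figure the chord is in first inversion; from the bass A upward in close position it reads A-C-E-F.

A C E F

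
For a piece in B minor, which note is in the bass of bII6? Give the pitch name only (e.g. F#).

E

bII in B minor has root C; the chord is C-E-G.
The figure 6 means first inversion — the third is in the bass.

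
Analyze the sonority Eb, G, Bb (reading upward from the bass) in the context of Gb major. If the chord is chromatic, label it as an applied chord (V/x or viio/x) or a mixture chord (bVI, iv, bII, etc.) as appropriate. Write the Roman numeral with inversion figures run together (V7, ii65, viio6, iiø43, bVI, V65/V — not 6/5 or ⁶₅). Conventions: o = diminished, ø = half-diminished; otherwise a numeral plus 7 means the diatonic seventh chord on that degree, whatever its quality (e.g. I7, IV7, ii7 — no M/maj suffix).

V/ii

The pitches Eb-G-Bb form a major triad rooted on Eb.
Eb is not a diatonic chord root with this quality in Gb major, but it lies a perfect fifth above Ab (ii), so the chord functions as an applied dominant of ii.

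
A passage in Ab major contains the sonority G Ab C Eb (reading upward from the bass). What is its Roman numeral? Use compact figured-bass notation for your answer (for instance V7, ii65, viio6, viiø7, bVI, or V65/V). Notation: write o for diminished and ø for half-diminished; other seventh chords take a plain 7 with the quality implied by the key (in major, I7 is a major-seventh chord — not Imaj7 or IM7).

I42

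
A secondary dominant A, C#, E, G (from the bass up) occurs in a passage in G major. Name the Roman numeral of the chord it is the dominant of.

V

The chord is a dominant seventh chord on A.
A dominant resolves down a perfect fifth: A → D. In G major, D is scale degree 5, i.e. V.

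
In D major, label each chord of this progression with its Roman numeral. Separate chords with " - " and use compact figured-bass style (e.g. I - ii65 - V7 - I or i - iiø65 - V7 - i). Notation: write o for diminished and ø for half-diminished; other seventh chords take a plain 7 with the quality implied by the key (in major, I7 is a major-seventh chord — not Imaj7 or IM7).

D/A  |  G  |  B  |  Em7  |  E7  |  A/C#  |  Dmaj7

I64 - IV - V/ii - ii7 - V7/V - V6 - I7

D/A has root D, degree 1 in D major, so I64.
G: root G is the subdominant; major triad there is IV.
B is the secondary dominant of ii (major triad on B): V/ii.
Em7: root E is the supertonic; minor seventh chord there is ii7.
E7: chromatic; E is V of V, so V7/V.
A/C#: root A is the dominant; major triad there is V6.
Dmaj7: root D is the tonic; major seventh chord there is I7.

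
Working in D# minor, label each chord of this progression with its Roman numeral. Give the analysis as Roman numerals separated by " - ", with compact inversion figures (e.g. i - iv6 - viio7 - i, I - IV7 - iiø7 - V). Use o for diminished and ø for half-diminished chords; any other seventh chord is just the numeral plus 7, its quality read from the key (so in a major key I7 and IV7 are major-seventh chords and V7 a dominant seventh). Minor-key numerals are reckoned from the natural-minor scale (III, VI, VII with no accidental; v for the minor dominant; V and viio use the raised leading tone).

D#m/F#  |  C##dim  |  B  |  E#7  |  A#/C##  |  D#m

i6 - viio - VI - V7/V - V6 - i

D#m/F#: minor triad on D# = scale degree 1 → i6.
C##dim has root C##, degree 7 in D# minor, so viio.
B has root B, degree 6 in D# minor, so VI.
E#7: a dominant seventh chord on E#, the applied dominant of V → V7/V.
A#/C##: root A# is the dominant; major triad there is V6.
D#m: root D# is the tonic; minor triad there is i.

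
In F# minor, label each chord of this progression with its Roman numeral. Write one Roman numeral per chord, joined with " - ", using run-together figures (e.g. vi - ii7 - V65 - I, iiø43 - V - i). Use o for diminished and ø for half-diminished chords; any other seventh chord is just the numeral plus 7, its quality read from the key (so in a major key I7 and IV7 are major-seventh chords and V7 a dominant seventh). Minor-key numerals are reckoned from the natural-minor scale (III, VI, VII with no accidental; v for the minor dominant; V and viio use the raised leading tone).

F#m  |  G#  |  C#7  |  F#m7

i - V/V - V7 - i7

F#m: minor triad on F# = scale degree 1 → i.
G#: chromatic; G# is V of V, so V/V.
C#7: root C# is the dominant; dominant seventh chord there is V7.
F#m7: root F# is the tonic; minor seventh chord there is i7.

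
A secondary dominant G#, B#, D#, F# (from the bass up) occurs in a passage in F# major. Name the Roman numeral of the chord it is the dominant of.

The chord is a dominant seventh chord on G#.
A dominant resolves down a perfect fifth: G# → C#. In F# major, C# is scale degree 5, i.e. V.

V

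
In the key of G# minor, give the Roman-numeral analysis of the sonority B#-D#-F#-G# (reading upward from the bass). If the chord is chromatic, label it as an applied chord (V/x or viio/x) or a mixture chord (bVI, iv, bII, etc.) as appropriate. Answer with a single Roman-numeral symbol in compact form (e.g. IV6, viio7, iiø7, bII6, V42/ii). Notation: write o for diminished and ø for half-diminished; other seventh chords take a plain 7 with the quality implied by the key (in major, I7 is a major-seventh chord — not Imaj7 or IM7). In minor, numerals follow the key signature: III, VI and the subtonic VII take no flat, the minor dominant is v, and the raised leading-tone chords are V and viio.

V65/iv

Stacked in thirds the chord is G#-B#-D#-F#: a dominant seventh chord on G#.
G# is not a diatonic chord root with this quality in G# minor, but it lies a perfect fifth above C# (iv), so the chord functions as an applied dominant of iv.
With B# in the bass the chord is in first inversion, so the figured bass is 65.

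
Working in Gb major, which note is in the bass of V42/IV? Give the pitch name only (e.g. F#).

The applied chord V42/IV is rooted on Gb: Gb-Bb-Db-Fb.
The figure 42 means third inversion — the seventh is in the bass.

Fb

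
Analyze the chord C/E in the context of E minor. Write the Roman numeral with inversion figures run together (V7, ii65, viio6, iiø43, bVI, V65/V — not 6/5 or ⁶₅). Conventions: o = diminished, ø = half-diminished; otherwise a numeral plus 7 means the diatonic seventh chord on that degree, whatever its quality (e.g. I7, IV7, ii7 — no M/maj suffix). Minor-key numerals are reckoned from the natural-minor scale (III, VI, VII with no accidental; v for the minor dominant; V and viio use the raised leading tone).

VI6

The pitches C-E-G form a major triad rooted on C.
In E minor, C is the submediant; the diatonic major triad there is VI.
With E in the bass the chord is in first inversion, so the figured bass is 6.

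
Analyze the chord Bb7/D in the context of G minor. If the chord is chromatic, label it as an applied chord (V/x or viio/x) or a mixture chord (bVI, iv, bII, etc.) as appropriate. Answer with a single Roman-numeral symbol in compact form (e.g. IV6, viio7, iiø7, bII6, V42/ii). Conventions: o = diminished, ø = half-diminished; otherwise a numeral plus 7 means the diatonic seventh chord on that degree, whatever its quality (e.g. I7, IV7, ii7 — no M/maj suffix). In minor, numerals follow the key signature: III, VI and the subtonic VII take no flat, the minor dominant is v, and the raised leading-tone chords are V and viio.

V65/VI

Stacked in thirds the chord is Bb-D-F-Ab: a dominant seventh chord on Bb.
Bb is not a diatonic chord root with this quality in G minor, but it lies a perfect fifth above Eb (VI), so the chord functions as an applied dominant of VI.
With D in the bass the chord is in first inversion, so the figured bass is 65.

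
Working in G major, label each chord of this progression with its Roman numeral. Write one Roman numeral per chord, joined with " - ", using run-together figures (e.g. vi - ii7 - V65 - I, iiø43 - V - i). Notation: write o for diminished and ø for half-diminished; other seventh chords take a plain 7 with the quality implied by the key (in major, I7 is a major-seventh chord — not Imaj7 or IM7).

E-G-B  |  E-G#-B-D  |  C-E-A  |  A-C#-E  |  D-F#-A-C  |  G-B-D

vi - V7/ii - ii6 - V/V - V7 - I

E-G-B: root E is the submediant; minor triad there is vi.
E-G#-B-D is the secondary dominant of ii (dominant seventh chord on E): V7/ii.
C-E-A: minor triad on A = scale degree 2 → ii6.
A-C#-E: chromatic; A is V of V, so V/V.
D-F#-A-C: dominant seventh chord on D = scale degree 5 → V7.
G-B-D: root G is the tonic; major triad there is I.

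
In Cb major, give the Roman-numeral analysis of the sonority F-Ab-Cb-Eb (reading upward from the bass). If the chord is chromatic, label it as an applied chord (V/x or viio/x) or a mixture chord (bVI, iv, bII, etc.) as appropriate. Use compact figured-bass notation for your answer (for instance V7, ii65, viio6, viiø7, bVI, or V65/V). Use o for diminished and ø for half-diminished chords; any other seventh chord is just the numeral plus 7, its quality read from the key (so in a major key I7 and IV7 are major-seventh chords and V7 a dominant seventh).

viiø7/V

Stacked in thirds the chord is F-Ab-Cb-Eb: a half-diminished seventh chord on F.
F sits a half step below Gb (V in Cb major); a diminished chord there is the applied leading-tone chord of V.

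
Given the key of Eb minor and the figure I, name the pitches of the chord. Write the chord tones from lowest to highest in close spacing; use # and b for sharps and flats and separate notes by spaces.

Eb G Bb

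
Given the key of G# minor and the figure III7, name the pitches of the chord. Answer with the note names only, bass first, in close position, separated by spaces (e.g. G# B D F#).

The numeral's case and figure indicate a major seventh chord. In G# minor its root, the mediant, is B.
That chord is spelled B-D#-F#-A#.

B D# F# A#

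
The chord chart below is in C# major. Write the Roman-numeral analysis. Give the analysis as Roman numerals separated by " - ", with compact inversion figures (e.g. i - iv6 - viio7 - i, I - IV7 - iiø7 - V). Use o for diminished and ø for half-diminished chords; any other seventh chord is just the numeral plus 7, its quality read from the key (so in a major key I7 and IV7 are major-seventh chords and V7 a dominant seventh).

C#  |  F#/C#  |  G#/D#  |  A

C#: root C# is the tonic; major triad there is I.
F#/C#: root F# is the subdominant; major triad there is IV64.
G#/D#: major triad on G# = scale degree 5 → V64.
A is non-diatonic — bVI, a mixture chord from C# minor.

I - IV64 - V64 - bVI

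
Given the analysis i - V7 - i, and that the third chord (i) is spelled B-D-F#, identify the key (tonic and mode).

The chord Bm is a minor triad rooted on B; its label is i.
If B is scale degree 1 and the mode makes that degree carry a minor triad, the tonic is B and the mode is minor.

B minor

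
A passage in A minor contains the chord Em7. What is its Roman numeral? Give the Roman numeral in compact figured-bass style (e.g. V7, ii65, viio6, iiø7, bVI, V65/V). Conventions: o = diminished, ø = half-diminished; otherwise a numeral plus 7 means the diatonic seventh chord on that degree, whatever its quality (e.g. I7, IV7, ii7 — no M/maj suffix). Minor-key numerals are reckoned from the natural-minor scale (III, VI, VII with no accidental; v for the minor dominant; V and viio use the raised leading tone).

v7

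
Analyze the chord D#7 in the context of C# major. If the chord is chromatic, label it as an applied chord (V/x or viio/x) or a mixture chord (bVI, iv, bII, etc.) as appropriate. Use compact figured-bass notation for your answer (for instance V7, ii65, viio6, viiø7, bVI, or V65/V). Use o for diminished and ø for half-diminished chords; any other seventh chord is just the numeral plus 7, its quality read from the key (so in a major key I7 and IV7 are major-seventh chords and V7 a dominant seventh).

The pitches D#-F##-A#-C# form a dominant seventh chord rooted on D#.
D# is not a diatonic chord root with this quality in C# major, but it lies a perfect fifth above G# (V), so the chord functions as an applied dominant of V.

V7/V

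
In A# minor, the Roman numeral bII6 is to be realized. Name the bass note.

bII in A# minor has root B; the chord is B-D#-F#.
The figure 6 means first inversion — the third is in the bass.

D#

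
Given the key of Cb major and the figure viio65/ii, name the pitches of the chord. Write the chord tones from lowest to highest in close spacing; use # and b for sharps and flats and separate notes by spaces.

Eb Gb Bbb C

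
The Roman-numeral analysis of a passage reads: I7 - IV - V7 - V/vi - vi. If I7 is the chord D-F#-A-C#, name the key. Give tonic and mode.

The chord Dmaj7 is a major seventh chord rooted on D; its label is I7.
If D is scale degree 1 and the mode makes that degree carry a major seventh chord, the tonic is D and the mode is major.

D major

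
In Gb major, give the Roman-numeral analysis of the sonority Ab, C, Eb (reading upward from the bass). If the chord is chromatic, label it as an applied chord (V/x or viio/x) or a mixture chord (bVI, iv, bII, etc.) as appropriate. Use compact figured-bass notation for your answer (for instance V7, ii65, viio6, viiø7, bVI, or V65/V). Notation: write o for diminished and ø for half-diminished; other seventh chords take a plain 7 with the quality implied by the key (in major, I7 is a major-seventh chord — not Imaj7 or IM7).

V/V

Stacked in thirds the chord is Ab-C-Eb: a major triad on Ab.
Ab is not a diatonic chord root with this quality in Gb major, but it lies a perfect fifth above Db (V), so the chord functions as an applied dominant of V.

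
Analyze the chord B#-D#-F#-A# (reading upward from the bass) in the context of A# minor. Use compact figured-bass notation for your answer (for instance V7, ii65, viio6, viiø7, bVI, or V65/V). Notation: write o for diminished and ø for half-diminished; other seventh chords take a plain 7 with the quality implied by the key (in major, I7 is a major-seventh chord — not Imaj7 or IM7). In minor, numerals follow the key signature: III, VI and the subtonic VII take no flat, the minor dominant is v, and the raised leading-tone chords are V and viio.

The pitches B#-D#-F#-A# form a half-diminished seventh chord rooted on B#.
B# is scale degree 2 in A# minor, and a half-diminished seventh chord on that degree is written iiø7.

iiø7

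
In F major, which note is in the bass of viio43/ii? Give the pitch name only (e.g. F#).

C

The applied chord viio43/ii is rooted on F#: F#-A-C-Eb.
The figure 43 means second inversion — the fifth is in the bass.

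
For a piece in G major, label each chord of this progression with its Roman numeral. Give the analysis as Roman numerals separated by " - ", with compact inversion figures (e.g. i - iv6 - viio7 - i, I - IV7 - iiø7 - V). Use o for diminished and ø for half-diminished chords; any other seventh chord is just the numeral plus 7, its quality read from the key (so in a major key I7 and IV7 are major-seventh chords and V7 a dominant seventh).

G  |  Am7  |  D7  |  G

G has root G, degree 1 in G major, so I.
Am7: root A is the supertonic; minor seventh chord there is ii7.
D7: dominant seventh chord on D = scale degree 5 → V7.
G: root G is the tonic; major triad there is I.

I - ii7 - V7 - I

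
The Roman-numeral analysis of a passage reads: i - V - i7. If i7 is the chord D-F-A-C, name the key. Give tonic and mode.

D minor

i7 is given as D-F-A-C — a minor seventh chord with root D.
If D is scale degree 1 and the mode makes that degree carry a minor seventh chord, the tonic is D and the mode is minor.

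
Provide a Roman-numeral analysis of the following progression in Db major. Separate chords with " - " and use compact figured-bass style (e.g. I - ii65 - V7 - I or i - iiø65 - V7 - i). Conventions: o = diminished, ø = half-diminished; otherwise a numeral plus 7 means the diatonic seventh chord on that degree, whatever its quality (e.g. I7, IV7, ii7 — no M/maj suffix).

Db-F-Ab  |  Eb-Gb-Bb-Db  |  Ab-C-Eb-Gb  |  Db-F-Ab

I - ii7 - V7 - I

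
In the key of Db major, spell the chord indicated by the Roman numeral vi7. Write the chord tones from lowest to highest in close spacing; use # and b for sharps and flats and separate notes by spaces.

Bb Db F Ab

The numeral's case and figure indicate a minor seventh chord. In Db major its root, the sixth degree, is Bb.
Stacking thirds from Bb gives Bb-Db-F-Ab.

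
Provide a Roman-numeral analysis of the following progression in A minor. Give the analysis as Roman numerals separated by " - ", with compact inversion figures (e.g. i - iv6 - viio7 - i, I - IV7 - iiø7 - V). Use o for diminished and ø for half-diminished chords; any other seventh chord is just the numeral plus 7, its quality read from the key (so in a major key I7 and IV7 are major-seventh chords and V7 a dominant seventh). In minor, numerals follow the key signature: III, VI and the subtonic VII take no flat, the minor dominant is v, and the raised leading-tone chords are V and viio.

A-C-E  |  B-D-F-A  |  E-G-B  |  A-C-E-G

i - iiø7 - v - i7

A-C-E has root A, degree 1 in A minor, so i.
B-D-F-A: half-diminished seventh chord on B = scale degree 2 → iiø7.
E-G-B: root E is the dominant; minor triad there is v.
A-C-E-G has root A, degree 1 in A minor, so i7.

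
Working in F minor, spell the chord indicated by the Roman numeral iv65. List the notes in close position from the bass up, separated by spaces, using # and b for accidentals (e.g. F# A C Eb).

Db F Ab Bb

In F minor, the fourth degree is Bb, and the diatonic chord built there is a minor seventh chord.
That chord is spelled Bb-Db-F-Ab.
With the 65 figure the chord is in first inversion; from the bass Db upward in close position it reads Db-F-Ab-Bb.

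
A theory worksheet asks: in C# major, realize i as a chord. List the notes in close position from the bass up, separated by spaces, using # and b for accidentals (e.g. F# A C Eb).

C# E G#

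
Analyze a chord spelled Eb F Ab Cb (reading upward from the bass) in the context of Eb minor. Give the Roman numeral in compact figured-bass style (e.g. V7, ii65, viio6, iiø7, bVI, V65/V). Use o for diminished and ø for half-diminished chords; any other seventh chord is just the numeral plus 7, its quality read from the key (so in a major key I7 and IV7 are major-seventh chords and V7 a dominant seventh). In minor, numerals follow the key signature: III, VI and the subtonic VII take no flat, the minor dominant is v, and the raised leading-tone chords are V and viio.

Stacked in thirds the chord is F-Ab-Cb-Eb: a half-diminished seventh chord on F.
In Eb minor, F is the supertonic; the diatonic half-diminished seventh chord there is iiø7.
With Eb in the bass the chord is in third inversion, so the figured bass is 42.

iiø42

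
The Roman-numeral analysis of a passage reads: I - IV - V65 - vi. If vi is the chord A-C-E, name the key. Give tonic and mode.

The chord Am is a minor triad rooted on A; its label is vi.
vi on A implies A is the submediant; that puts the tonic at C, and the lowercase numeral fits major mode.

C major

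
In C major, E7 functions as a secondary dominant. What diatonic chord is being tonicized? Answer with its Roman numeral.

The chord is a dominant seventh chord on E.
A dominant resolves down a perfect fifth: E → A. In C major, A is scale degree 6, i.e. vi.

vi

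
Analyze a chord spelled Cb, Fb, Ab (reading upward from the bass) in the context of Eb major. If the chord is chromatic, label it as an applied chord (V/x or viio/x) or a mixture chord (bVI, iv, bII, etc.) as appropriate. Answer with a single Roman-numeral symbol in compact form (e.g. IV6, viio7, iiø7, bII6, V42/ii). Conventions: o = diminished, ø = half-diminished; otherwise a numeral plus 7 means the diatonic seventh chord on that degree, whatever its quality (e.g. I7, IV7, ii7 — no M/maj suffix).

The pitches Fb-Ab-Cb form a major triad rooted on Fb.
Fb is the lowered second degree of Eb major (diatonic 2 would be F). This is the Neapolitan chord — a major triad on the lowered second degree.
With Cb in the bass the chord is in second inversion, so the figured bass is 64.

bII64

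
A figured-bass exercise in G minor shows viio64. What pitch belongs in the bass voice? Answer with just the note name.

viio in G minor has root F#; the chord is F#-A-C.
The figure 64 means second inversion — the fifth is in the bass.

C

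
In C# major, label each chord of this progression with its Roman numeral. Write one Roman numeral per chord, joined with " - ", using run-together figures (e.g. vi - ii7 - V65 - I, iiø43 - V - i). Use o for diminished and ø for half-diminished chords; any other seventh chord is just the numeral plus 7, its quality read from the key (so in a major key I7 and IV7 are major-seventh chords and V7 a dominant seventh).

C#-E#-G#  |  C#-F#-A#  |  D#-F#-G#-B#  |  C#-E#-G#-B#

C#-E#-G#: root C# is the tonic; major triad there is I.
C#-F#-A# has root F#, degree 4 in C# major, so IV64.
D#-F#-G#-B#: root G# is the dominant; dominant seventh chord there is V43.
C#-E#-G#-B#: root C# is the tonic; major seventh chord there is I7.

I - IV64 - V43 - I7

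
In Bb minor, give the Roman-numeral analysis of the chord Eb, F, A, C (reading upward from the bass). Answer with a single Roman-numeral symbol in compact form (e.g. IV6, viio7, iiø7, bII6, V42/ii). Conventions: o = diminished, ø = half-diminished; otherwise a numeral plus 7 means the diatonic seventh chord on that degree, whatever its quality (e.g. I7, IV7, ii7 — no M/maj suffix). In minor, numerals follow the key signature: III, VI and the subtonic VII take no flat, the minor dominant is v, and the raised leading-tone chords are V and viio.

Stacked in thirds the chord is F-A-C-Eb: a dominant seventh chord on F.
F is scale degree 5 in Bb minor, and a dominant seventh chord on that degree is written V7.
With Eb in the bass the chord is in third inversion, so the figured bass is 42.

V42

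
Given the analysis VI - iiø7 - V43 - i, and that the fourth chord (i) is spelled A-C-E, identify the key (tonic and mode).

A minor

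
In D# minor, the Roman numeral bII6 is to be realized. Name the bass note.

G#

bII in D# minor has root E; the chord is E-G#-B.
The figure 6 means first inversion — the third is in the bass.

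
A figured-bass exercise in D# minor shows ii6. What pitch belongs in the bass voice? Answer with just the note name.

G#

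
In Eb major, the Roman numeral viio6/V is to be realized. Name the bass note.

The applied chord viio6/V is rooted on A: A-C-Eb.
The figure 6 means first inversion — the third is in the bass.

C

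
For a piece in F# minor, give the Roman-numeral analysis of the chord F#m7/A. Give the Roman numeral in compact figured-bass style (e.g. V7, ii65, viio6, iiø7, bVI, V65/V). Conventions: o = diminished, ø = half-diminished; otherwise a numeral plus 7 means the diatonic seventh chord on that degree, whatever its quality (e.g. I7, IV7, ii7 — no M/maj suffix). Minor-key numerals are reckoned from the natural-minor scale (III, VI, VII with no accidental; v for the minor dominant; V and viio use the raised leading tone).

i65

Stacked in thirds the chord is F#-A-C#-E: a minor seventh chord on F#.
F# is scale degree 1 in F# minor, and a minor seventh chord on that degree is written i7.
With A in the bass the chord is in first inversion, so the figured bass is 65.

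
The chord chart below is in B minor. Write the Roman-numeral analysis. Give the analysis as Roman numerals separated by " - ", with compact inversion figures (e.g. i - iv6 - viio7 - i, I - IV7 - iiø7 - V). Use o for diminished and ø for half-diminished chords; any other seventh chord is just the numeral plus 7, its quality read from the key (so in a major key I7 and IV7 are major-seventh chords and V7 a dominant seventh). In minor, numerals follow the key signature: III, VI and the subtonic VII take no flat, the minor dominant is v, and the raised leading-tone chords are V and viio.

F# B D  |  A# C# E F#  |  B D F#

i64 - V65 - i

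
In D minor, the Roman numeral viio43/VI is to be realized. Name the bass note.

The applied chord viio43/VI is rooted on A: A-C-Eb-Gb.
The figure 43 means second inversion — the fifth is in the bass.

Eb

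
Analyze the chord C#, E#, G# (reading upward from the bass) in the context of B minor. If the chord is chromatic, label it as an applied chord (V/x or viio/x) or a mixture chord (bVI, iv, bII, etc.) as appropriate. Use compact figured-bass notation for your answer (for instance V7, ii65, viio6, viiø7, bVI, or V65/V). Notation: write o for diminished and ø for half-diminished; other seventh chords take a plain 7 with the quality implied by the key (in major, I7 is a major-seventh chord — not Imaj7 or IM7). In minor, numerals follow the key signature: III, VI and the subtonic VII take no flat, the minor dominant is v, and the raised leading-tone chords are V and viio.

V/V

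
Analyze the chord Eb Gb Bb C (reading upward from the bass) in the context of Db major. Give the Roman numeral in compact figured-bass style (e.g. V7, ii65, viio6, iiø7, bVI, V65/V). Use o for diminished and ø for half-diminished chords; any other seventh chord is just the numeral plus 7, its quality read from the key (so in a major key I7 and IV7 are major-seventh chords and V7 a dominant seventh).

viiø65

The pitches C-Eb-Gb-Bb form a half-diminished seventh chord rooted on C.
C is scale degree 7 in Db major, and a half-diminished seventh chord on that degree is written viiø7.
With Eb in the bass the chord is in first inversion, so the figured bass is 65.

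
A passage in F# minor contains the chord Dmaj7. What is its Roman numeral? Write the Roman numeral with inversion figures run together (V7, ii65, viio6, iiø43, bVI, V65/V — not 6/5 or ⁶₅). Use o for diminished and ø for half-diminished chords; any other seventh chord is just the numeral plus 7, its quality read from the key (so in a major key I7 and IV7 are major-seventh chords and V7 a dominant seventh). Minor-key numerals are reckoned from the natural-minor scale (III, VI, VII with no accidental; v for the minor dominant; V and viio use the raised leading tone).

Stacked in thirds the chord is D-F#-A-C#: a major seventh chord on D.
In F# minor, D is the submediant; the diatonic major seventh chord there is VI7.

VI7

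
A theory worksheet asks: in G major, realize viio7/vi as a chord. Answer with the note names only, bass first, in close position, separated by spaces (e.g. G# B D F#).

viio7/vi is a secondary leading-tone chord. The target vi is E in G major; the applied chord is rooted a semitone below, on D#.
Building a fully diminished seventh chord on D# gives D#-F#-A-C.

D# F# A C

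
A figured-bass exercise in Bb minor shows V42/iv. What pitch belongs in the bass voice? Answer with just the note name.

The applied chord V42/iv is rooted on Bb: Bb-D-F-Ab.
The figure 42 means third inversion — the seventh is in the bass.

Ab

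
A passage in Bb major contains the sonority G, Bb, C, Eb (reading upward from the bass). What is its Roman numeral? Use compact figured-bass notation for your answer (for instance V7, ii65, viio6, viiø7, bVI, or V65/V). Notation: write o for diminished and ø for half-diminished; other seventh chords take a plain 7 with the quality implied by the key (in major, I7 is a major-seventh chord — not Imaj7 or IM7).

ii43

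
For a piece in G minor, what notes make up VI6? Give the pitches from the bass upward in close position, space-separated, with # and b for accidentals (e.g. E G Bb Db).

In G minor, the sixth degree is Eb, and the diatonic chord built there is a major triad.
Stacking thirds from Eb gives Eb-G-Bb.
The figured bass 6 indicates first inversion, placing the third (G) in the bass: G-Bb-Eb.

G Bb Eb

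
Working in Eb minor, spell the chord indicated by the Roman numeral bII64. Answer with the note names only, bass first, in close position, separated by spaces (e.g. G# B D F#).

Cb Fb Ab

Scale degree 2 in Eb minor is F; lowering it a half step gives Fb. bII64 is the Neapolitan chord — a major triad on the lowered second degree.
So the chord is Fb-Ab-Cb, a major triad.
The figured bass 64 indicates second inversion, placing the fifth (Cb) in the bass: Cb-Fb-Ab.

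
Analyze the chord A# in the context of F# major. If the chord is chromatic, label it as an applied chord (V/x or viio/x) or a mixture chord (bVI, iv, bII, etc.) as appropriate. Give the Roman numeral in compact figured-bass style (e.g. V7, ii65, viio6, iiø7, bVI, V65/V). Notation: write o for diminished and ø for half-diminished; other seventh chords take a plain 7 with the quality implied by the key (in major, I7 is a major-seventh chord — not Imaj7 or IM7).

V/vi

The pitches A#-C##-E# form a major triad rooted on A#.
A# is not a diatonic chord root with this quality in F# major, but it lies a perfect fifth above D# (vi), so the chord functions as an applied dominant of vi.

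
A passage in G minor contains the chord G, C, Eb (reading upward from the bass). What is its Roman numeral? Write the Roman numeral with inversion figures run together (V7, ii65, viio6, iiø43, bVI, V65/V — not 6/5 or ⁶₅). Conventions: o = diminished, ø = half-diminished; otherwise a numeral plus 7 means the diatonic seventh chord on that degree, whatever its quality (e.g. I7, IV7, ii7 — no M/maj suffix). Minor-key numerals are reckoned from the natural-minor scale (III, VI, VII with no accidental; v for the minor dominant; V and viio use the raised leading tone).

The pitches C-Eb-G form a minor triad rooted on C.
C is scale degree 4 in G minor, and a minor triad on that degree is written iv.
With G in the bass the chord is in second inversion, so the figured bass is 64.

iv64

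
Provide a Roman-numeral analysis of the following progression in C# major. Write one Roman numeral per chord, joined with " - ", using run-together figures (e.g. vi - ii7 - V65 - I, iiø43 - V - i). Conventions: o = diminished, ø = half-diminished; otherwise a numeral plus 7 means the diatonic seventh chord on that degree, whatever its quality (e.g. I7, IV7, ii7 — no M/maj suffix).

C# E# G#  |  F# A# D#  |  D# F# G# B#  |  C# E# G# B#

I - ii6 - V43 - I7

C#-E#-G#: major triad on C# = scale degree 1 → I.
F#-A#-D#: root D# is the supertonic; minor triad there is ii6.
D#-F#-G#-B# has root G#, degree 5 in C# major, so V43.
C#-E#-G#-B# has root C#, degree 1 in C# major, so I7.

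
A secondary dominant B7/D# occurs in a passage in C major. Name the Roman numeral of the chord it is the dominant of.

iii

The chord is a dominant seventh chord on B.
A dominant resolves down a perfect fifth: B → E. In C major, E is scale degree 3, i.e. iii.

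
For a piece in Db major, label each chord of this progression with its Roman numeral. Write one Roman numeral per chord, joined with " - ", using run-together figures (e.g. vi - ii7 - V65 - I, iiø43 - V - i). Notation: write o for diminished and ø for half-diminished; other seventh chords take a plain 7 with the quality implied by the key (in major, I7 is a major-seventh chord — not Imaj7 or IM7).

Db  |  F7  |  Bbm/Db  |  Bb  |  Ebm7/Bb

I - V7/vi - vi6 - V/ii - ii43

Db: major triad on Db = scale degree 1 → I.
F7: chromatic; F is V of vi, so V7/vi.
Bbm/Db has root Bb, degree 6 in Db major, so vi6.
Bb is the secondary dominant of ii (major triad on Bb): V/ii.
Ebm7/Bb has root Eb, degree 2 in Db major, so ii43.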